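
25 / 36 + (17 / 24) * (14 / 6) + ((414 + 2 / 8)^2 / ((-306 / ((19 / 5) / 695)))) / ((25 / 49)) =-1557831719 / 425340000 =-3.66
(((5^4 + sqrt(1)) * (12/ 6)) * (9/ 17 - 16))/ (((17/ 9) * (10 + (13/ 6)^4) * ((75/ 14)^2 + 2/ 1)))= -752772351744/ 72201406673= -10.43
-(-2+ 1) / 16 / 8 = 1 / 128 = 0.01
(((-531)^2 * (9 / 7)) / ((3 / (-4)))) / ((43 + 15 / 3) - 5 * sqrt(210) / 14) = -108273024 / 10627 - 5639220 * sqrt(210) / 74389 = -11287.03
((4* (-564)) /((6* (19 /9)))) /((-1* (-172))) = -846 /817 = -1.04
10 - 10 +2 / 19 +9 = 173 / 19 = 9.11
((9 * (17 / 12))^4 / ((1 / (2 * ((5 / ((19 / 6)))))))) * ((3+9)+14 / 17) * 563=366317726265 / 608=602496260.30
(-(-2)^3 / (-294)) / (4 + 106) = -2 / 8085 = -0.00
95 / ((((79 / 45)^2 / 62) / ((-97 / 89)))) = -1156943250 / 555449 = -2082.90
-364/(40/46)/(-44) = 2093/220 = 9.51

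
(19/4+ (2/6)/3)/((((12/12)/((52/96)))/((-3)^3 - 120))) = -111475/288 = -387.07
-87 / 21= -29 / 7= -4.14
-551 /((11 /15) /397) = -298291.36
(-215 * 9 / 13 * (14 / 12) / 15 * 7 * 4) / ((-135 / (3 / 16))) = 2107 / 4680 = 0.45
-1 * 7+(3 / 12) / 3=-83 / 12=-6.92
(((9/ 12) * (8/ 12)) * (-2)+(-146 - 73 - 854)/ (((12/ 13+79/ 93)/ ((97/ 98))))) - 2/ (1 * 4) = -600.67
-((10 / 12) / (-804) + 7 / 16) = -4211 / 9648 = -0.44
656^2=430336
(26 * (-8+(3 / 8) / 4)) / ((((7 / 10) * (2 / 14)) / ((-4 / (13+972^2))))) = 16445 / 1889594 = 0.01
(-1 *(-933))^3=812166237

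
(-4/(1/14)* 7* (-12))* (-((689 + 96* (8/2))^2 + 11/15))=-27079275328/5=-5415855065.60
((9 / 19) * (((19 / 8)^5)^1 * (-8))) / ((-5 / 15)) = 3518667 / 4096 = 859.05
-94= -94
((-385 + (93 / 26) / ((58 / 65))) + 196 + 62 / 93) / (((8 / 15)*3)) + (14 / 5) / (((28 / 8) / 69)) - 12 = -1002281 / 13920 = -72.00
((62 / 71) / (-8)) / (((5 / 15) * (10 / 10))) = -93 / 284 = -0.33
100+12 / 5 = 512 / 5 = 102.40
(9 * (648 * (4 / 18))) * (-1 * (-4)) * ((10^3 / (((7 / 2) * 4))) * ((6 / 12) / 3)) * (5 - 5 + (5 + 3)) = 3456000 / 7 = 493714.29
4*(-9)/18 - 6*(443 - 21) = -2534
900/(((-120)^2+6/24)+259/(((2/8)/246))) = 144/43081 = 0.00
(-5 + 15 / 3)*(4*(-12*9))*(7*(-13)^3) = 0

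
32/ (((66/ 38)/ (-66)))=-1216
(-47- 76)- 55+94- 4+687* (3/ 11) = 1093/ 11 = 99.36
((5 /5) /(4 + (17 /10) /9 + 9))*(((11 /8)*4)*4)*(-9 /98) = -8910 /58163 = -0.15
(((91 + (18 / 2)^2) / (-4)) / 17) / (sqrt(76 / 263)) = -43*sqrt(4997) / 646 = -4.71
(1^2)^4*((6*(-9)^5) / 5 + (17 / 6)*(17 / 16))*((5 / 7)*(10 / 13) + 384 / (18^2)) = -122908.98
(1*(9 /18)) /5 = 1 /10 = 0.10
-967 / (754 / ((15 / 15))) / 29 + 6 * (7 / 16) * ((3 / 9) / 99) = -306401 / 8658936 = -0.04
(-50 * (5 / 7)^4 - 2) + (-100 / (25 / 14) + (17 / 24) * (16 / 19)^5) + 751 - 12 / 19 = 12121842638839 / 17835341097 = 679.65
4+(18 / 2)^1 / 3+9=16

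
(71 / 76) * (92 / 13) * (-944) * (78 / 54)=-1541552 / 171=-9014.92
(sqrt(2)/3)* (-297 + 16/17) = -5033* sqrt(2)/51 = -139.56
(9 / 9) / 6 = 1 / 6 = 0.17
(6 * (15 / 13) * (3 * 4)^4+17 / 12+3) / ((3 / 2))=22395569 / 234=95707.56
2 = 2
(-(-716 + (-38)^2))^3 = -385828352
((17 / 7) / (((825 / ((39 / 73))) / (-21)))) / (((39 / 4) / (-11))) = 68 / 1825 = 0.04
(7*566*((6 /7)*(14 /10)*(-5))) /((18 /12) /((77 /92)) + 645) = -610148 /16601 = -36.75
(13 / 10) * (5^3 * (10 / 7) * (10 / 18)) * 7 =8125 / 9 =902.78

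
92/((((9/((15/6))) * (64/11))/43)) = 54395/288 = 188.87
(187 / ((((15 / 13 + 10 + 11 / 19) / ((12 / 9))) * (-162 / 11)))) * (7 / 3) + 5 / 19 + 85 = 234809359 / 2867157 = 81.90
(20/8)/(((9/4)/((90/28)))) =25/7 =3.57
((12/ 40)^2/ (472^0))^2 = 81/ 10000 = 0.01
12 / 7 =1.71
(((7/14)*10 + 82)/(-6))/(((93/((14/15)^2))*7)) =-0.02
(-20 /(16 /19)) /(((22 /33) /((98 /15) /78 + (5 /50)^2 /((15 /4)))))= -3002 /975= -3.08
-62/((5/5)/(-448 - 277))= 44950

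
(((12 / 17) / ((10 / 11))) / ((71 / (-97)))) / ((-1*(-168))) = -1067 / 168980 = -0.01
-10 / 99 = -0.10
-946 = -946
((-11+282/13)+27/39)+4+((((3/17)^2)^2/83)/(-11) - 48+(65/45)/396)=-952217340923/29198607516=-32.61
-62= -62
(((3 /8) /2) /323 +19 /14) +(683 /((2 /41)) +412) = 14414.86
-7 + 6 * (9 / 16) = -29 / 8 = -3.62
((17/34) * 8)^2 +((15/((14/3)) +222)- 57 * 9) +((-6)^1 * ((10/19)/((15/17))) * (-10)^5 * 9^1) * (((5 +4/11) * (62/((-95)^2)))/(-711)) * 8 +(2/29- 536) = -5186317184443/2419951226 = -2143.15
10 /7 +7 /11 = 159 /77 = 2.06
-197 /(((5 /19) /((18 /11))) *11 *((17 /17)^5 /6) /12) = -4850928 /605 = -8018.06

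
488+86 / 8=1995 / 4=498.75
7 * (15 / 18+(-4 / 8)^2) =7.58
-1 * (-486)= 486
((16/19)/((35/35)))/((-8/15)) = -30/19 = -1.58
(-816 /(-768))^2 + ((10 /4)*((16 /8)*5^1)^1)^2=626.13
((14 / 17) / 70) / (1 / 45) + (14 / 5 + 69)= 6148 / 85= 72.33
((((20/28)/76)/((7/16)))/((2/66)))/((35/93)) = 12276/6517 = 1.88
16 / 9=1.78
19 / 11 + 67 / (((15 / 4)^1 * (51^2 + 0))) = 744233 / 429165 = 1.73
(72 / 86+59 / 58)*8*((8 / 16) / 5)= 1850 / 1247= 1.48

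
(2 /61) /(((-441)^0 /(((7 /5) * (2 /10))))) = 14 /1525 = 0.01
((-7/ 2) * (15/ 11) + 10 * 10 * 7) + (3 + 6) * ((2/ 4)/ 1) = 7697/ 11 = 699.73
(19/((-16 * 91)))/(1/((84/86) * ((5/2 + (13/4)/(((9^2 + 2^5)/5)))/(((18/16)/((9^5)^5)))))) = -5433291270181171009342834515/252668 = -21503677830913178595401.22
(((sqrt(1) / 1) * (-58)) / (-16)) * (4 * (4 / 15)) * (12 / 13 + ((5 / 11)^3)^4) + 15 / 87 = 3.74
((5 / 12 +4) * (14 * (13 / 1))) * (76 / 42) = 13091 / 9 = 1454.56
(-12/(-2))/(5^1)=6/5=1.20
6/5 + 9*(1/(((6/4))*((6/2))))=16/5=3.20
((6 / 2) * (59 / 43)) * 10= 1770 / 43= 41.16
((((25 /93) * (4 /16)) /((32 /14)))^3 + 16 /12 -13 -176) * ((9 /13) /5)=-39570892798193 /1522858721280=-25.98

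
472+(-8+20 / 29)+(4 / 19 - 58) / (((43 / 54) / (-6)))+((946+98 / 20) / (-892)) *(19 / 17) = 3229700149997 / 3592806520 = 898.94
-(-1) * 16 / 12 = 1.33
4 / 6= 2 / 3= 0.67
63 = 63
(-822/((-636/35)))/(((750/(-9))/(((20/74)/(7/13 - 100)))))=12467/8451910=0.00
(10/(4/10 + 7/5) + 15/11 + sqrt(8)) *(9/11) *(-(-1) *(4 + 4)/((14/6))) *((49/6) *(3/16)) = 189 *sqrt(2)/22 + 14385/484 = 41.87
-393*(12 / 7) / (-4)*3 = 3537 / 7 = 505.29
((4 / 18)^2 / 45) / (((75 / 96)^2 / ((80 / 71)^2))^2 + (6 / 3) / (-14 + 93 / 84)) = 99230924406784 / 6871626274550805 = 0.01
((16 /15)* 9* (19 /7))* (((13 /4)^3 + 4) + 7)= 165357 /140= 1181.12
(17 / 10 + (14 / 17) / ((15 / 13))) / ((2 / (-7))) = -8617 / 1020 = -8.45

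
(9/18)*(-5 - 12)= -17/2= -8.50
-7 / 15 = -0.47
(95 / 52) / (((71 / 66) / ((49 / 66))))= 4655 / 3692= 1.26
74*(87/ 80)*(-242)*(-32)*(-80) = -49855872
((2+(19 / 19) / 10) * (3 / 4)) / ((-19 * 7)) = -9 / 760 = -0.01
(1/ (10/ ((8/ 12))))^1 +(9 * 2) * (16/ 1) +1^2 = 4336/ 15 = 289.07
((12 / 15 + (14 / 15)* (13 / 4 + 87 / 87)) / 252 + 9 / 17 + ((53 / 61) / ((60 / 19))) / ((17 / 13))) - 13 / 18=286177 / 7839720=0.04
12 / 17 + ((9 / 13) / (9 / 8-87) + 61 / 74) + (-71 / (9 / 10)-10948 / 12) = -33358428989 / 33705594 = -989.70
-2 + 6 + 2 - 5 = 1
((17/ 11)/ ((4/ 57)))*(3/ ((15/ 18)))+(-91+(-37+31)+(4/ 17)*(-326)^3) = -15244262573/ 1870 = -8152012.07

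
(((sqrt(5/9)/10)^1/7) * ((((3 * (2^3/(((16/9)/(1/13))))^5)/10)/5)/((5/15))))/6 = 59049 * sqrt(5)/83169632000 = 0.00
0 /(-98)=0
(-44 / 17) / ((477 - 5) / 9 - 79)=396 / 4063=0.10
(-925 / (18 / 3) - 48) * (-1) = 202.17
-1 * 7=-7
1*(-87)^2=7569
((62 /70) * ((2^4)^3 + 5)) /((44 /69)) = 8772039 /1540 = 5696.13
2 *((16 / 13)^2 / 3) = 512 / 507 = 1.01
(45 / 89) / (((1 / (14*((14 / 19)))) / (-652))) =-5750640 / 1691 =-3400.73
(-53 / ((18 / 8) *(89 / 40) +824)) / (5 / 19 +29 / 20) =-3222400 / 86349291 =-0.04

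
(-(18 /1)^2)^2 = 104976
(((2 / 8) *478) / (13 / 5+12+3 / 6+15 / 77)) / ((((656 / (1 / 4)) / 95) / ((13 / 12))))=113638525 / 370834176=0.31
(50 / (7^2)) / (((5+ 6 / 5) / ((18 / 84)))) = 375 / 10633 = 0.04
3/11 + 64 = 707/11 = 64.27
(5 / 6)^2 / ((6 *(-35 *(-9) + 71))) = 25 / 83376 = 0.00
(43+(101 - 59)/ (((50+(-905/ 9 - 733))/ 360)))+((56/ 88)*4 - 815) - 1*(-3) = -15238073/ 19393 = -785.75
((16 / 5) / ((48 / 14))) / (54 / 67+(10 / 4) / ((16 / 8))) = 0.45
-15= -15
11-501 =-490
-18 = -18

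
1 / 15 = 0.07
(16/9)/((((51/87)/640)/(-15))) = -1484800/51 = -29113.73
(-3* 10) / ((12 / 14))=-35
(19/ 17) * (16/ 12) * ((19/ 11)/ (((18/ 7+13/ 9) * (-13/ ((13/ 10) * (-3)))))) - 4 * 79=-74705894/ 236555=-315.81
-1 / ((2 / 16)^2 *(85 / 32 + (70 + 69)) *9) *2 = -0.10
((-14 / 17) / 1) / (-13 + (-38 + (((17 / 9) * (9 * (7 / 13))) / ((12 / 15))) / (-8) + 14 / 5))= 29120 / 1754927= 0.02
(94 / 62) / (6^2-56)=-47 / 620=-0.08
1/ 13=0.08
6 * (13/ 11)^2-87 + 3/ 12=-37931/ 484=-78.37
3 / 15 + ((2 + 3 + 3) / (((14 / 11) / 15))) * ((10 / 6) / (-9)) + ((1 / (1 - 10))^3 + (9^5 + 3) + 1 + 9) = 1506526498 / 25515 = 59044.74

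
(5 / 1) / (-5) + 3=2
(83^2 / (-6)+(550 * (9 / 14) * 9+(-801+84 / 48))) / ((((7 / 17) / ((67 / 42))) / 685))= 80921559155 / 24696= 3276707.12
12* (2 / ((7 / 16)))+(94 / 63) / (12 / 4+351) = 611759 / 11151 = 54.86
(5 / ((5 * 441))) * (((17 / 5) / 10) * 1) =0.00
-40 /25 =-8 /5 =-1.60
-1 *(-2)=2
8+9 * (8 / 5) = 22.40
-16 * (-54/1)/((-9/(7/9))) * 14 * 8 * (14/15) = -351232/45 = -7805.16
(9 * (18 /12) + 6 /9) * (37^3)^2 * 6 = 218086744765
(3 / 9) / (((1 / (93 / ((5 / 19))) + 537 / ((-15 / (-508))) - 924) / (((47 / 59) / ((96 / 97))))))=13426255 / 863835495456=0.00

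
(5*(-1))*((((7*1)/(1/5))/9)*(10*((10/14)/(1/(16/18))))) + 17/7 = -68623/567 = -121.03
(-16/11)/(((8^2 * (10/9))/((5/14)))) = -9/1232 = -0.01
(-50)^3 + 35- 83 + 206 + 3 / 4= -499365 / 4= -124841.25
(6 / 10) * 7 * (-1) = -21 / 5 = -4.20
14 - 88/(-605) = 778/55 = 14.15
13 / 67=0.19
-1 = -1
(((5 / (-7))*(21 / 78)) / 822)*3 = -0.00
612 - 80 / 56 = 4274 / 7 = 610.57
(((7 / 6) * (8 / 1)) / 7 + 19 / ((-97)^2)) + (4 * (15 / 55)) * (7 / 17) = 9419659 / 5278449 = 1.78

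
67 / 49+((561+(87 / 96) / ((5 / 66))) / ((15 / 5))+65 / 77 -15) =7683941 / 43120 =178.20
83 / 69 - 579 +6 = -39454 / 69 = -571.80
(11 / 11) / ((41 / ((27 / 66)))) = 9 / 902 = 0.01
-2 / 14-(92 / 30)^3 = -28.98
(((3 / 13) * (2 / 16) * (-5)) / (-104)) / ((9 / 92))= 115 / 8112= 0.01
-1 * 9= -9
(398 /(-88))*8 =-398 /11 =-36.18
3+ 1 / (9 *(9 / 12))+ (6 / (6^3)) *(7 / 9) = 1027 / 324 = 3.17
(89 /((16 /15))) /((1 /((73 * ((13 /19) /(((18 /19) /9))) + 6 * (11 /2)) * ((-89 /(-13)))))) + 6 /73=8803599921 /30368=289897.26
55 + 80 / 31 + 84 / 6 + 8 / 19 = 42409 / 589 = 72.00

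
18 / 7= 2.57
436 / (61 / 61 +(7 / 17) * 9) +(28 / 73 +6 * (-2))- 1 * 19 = 62.03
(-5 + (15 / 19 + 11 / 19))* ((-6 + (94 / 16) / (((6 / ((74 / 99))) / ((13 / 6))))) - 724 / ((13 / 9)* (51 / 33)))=1193.85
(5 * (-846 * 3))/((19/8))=-101520/19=-5343.16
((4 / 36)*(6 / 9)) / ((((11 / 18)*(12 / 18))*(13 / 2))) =4 / 143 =0.03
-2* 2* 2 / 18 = -4 / 9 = -0.44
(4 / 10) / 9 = 2 / 45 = 0.04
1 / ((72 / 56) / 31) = 217 / 9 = 24.11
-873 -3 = -876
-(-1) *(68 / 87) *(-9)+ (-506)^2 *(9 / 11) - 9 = 6074571 / 29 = 209467.97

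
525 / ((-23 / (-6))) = 3150 / 23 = 136.96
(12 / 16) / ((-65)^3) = -3 / 1098500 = -0.00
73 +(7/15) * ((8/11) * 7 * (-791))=-298027/165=-1806.22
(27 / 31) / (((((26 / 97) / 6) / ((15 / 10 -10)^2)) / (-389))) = -883291797 / 1612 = -547947.76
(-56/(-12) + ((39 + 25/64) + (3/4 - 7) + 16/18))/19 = 22289/10944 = 2.04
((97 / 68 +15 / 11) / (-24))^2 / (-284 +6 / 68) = -4355569 / 91497466368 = -0.00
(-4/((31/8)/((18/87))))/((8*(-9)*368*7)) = 1/868434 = 0.00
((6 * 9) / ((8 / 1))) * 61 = 1647 / 4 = 411.75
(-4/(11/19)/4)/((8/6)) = -57/44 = -1.30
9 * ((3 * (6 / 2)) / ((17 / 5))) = 23.82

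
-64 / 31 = -2.06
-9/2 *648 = -2916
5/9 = 0.56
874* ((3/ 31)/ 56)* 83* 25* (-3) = -8160975/ 868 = -9402.04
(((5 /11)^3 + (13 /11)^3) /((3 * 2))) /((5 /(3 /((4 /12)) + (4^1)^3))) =28251 /6655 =4.25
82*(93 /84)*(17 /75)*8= 86428 /525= 164.62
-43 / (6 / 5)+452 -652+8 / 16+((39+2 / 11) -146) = -11291 / 33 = -342.15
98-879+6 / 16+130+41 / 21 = -108977 / 168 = -648.67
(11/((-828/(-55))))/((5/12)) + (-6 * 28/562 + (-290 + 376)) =1695659/19389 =87.45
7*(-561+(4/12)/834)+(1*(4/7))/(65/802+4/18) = -150481554337/38338146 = -3925.11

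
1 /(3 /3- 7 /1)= -1 /6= -0.17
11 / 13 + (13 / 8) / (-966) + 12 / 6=285767 / 100464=2.84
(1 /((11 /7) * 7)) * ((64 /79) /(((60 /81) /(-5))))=-432 /869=-0.50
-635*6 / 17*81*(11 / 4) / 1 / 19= -1697355 / 646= -2627.48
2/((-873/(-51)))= 0.12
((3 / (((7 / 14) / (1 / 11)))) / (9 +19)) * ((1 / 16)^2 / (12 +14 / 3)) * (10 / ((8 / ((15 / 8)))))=27 / 2523136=0.00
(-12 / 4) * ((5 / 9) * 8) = -40 / 3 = -13.33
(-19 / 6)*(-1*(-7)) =-133 / 6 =-22.17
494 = 494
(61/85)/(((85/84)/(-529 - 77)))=-3105144/7225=-429.78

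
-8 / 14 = -4 / 7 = -0.57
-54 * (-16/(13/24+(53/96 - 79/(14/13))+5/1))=-193536/15067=-12.85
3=3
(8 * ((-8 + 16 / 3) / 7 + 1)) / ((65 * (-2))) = -4 / 105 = -0.04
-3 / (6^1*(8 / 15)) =-0.94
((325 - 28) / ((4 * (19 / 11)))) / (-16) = -3267 / 1216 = -2.69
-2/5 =-0.40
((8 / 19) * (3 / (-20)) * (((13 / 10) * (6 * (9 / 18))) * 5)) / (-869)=117 / 82555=0.00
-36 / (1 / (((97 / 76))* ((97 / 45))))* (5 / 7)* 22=-206998 / 133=-1556.38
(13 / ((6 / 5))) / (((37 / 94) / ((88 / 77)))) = 24440 / 777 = 31.45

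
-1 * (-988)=988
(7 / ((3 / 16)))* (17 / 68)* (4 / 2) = 56 / 3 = 18.67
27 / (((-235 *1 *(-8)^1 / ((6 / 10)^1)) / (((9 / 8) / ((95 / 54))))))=19683 / 3572000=0.01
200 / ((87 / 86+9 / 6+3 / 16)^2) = 94668800 / 3448449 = 27.45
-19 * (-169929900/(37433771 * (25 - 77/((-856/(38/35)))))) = 2303116578000/670176802213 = 3.44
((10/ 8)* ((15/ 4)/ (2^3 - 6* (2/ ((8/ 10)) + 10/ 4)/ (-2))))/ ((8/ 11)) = 825/ 2944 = 0.28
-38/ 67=-0.57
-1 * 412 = -412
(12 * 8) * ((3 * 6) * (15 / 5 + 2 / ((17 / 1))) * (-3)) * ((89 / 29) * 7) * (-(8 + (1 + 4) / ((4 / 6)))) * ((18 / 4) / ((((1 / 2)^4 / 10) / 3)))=5730788206080 / 493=11624316848.03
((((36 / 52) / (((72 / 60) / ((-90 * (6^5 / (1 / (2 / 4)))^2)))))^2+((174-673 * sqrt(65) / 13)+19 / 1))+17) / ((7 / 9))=937033418955202879410 / 1183-6057 * sqrt(65) / 91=792082349074558110.38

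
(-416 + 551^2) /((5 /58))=3516946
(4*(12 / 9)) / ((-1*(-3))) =16 / 9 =1.78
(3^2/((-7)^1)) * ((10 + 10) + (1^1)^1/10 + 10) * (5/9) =-43/2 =-21.50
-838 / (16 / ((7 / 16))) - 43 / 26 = -40881 / 1664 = -24.57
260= 260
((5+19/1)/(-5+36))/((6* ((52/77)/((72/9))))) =1.53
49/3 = 16.33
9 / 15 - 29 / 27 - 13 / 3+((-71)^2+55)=687311 / 135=5091.19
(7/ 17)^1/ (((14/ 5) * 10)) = 1/ 68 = 0.01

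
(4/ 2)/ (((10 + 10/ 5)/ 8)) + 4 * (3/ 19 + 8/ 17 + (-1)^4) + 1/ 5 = 38989/ 4845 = 8.05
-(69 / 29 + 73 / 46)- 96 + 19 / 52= -3454557 / 34684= -99.60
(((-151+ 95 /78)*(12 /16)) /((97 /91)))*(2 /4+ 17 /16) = -2044525 /12416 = -164.67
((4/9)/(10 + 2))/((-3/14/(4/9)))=-56/729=-0.08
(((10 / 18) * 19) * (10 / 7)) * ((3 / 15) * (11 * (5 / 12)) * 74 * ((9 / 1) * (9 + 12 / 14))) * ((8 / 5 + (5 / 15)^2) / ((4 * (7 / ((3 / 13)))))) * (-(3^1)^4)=-264120615 / 2548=-103658.01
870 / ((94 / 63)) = 27405 / 47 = 583.09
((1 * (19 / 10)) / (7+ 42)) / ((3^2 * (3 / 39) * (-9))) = -247 / 39690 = -0.01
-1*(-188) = 188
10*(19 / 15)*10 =380 / 3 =126.67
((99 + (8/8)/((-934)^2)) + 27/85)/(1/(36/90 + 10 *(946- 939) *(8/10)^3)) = 3336086534961/926878250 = 3599.27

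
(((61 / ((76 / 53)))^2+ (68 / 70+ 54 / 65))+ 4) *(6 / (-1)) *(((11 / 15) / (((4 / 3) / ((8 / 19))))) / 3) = -10496288297 / 12483380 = -840.82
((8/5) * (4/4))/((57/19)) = 8/15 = 0.53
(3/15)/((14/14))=1/5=0.20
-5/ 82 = -0.06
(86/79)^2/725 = 7396/4524725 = 0.00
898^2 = 806404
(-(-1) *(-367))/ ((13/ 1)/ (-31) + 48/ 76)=-216163/ 125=-1729.30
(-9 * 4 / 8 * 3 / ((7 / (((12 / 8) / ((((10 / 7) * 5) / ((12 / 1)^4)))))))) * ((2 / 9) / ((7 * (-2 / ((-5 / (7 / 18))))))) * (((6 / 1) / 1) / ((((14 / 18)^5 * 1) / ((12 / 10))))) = -892616806656 / 20588575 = -43354.96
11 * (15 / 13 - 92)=-12991 / 13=-999.31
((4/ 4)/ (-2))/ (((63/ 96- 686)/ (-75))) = -1200/ 21931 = -0.05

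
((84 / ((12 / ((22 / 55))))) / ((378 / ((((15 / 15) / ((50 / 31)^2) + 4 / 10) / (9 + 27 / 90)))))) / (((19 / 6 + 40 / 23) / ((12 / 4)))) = 45103 / 118051875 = 0.00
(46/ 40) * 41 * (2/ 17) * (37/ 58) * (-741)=-25854231/ 9860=-2622.13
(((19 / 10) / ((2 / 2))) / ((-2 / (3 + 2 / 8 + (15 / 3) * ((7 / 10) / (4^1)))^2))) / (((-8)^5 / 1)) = 20691 / 41943040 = 0.00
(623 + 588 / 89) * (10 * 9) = 5043150 / 89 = 56664.61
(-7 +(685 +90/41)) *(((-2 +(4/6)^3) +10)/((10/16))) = 16658432/1845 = 9028.96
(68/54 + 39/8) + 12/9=1613/216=7.47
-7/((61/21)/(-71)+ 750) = -10437/1118189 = -0.01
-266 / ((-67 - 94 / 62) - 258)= 589 / 723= 0.81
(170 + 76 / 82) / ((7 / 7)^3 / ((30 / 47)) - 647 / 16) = -1681920 / 382489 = -4.40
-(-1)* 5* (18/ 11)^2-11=289/ 121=2.39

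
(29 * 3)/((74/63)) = 5481/74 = 74.07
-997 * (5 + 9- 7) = -6979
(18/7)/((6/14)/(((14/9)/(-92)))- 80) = -63/2581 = -0.02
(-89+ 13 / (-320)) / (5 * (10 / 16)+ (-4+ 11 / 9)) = -256437 / 1000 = -256.44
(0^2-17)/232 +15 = 3463/232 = 14.93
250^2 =62500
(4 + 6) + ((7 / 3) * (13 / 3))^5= 6240911941 / 59049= 105690.39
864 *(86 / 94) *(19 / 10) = 352944 / 235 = 1501.89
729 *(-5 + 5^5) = 2274480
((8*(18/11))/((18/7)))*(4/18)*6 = 6.79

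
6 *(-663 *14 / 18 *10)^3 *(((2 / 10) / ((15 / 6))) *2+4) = -30803088767360 / 9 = -3422565418595.56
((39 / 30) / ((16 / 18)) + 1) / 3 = 197 / 240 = 0.82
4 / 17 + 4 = 72 / 17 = 4.24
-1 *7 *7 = -49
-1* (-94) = 94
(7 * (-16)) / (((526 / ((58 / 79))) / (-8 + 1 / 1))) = 22736 / 20777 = 1.09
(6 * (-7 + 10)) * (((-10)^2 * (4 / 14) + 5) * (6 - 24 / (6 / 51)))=-837540 / 7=-119648.57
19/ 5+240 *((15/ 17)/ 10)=2123/ 85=24.98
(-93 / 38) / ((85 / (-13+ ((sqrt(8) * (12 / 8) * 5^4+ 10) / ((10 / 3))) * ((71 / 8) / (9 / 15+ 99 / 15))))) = 1457 / 5440 - 825375 * sqrt(2) / 41344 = -27.96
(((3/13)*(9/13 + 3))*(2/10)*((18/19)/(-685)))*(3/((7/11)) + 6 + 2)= -0.00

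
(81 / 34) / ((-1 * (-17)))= 81 / 578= 0.14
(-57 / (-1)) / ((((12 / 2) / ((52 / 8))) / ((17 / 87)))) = 4199 / 348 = 12.07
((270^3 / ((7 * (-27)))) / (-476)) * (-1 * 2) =-364500 / 833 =-437.58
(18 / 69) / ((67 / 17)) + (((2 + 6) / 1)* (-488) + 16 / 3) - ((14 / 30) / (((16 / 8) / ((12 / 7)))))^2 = -450599242 / 115575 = -3898.76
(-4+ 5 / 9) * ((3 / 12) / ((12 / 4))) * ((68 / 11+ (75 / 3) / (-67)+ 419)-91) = -7626527 / 79596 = -95.82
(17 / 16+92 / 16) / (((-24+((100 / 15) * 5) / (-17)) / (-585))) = 3252015 / 21184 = 153.51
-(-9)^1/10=9/10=0.90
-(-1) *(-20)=-20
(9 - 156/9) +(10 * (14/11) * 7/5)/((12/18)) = 607/33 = 18.39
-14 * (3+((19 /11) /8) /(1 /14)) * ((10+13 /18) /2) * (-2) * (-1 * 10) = -9040.78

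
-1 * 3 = -3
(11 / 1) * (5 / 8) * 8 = 55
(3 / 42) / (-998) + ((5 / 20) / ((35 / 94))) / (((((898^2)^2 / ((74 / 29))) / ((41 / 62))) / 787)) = -1461492956663773 / 20420370807123617120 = -0.00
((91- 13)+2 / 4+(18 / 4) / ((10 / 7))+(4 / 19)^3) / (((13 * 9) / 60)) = 3734009 / 89167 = 41.88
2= 2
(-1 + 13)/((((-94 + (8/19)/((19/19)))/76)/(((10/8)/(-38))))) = 285/889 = 0.32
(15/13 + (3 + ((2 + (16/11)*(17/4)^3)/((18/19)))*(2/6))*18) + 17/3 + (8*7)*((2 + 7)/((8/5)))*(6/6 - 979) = -527308505/1716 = -307289.34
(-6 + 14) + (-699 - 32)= -723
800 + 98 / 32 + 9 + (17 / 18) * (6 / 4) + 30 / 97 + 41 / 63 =79632611 / 97776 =814.44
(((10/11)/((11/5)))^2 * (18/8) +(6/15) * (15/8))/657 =22141/12825516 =0.00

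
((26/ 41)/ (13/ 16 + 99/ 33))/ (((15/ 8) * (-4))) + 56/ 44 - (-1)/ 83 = 43245479/ 34251195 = 1.26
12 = 12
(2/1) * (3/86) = 3/43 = 0.07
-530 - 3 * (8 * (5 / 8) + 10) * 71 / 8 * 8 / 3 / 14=-8485 / 14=-606.07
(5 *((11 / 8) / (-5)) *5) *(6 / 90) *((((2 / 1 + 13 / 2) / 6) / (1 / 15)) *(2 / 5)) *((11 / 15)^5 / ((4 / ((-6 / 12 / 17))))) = 1771561 / 291600000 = 0.01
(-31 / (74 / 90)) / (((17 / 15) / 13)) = -272025 / 629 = -432.47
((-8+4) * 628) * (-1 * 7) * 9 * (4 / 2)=316512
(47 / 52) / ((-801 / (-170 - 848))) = 23923 / 20826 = 1.15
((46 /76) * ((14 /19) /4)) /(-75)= -161 /108300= -0.00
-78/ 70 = -39/ 35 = -1.11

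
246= 246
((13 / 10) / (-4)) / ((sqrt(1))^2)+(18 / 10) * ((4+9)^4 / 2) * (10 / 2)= 5140967 / 40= 128524.18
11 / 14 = 0.79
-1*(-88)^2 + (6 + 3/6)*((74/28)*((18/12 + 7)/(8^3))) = -222027791/28672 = -7743.71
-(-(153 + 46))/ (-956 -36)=-199/ 992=-0.20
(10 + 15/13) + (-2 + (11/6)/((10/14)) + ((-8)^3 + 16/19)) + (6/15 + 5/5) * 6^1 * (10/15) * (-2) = -3783823/7410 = -510.64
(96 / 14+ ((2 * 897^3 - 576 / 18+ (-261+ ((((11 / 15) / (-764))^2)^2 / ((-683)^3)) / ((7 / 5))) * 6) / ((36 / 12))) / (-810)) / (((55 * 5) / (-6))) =264411997766877813413914127641337 / 20401732262203601482998000000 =12960.27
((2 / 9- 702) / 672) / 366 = -1579 / 553392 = -0.00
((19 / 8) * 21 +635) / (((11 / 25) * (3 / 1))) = 136975 / 264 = 518.84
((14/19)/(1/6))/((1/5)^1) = 420/19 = 22.11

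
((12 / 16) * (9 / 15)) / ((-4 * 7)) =-9 / 560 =-0.02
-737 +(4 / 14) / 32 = -736.99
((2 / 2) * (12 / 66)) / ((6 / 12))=4 / 11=0.36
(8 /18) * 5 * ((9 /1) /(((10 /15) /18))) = 540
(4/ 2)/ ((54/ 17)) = 17/ 27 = 0.63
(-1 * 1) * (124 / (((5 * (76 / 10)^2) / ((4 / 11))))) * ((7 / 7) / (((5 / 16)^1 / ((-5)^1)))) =9920 / 3971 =2.50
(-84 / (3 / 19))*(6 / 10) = -1596 / 5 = -319.20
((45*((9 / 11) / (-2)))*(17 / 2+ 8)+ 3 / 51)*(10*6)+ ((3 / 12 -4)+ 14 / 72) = -2788429 / 153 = -18225.03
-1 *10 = -10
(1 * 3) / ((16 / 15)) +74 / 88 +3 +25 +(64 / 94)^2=12486563 / 388784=32.12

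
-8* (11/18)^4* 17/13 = -248897/170586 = -1.46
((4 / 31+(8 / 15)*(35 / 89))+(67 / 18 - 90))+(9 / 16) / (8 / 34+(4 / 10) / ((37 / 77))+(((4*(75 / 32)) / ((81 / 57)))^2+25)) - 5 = -5123596910965021 / 56346033262014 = -90.93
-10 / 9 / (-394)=5 / 1773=0.00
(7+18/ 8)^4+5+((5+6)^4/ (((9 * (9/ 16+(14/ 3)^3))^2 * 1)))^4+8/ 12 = 81184618165877453372299490373405942067292723/ 11080791732942260114117191408441135227648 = 7326.61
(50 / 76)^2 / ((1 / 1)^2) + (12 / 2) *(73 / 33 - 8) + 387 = 5602375 / 15884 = 352.71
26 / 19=1.37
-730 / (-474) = 365 / 237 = 1.54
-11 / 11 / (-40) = 0.02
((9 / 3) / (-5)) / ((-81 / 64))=64 / 135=0.47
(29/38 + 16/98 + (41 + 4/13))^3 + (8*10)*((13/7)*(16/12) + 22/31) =99703193787951354547/1319021988444888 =75588.73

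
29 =29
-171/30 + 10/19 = -983/190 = -5.17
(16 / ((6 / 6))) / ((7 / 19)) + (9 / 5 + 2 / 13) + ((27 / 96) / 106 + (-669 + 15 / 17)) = -16338709329 / 26237120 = -622.73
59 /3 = 19.67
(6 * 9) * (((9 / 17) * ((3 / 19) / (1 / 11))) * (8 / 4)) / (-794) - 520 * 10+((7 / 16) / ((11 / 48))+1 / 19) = -7332222528 / 1410541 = -5198.16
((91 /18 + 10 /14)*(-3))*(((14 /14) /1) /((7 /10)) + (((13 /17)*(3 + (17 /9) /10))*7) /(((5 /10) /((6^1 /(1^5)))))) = -133836338 /37485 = -3570.40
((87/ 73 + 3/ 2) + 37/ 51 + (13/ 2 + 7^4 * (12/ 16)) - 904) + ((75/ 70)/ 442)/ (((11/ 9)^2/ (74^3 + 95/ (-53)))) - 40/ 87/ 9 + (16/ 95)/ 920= 1564.17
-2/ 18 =-1/ 9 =-0.11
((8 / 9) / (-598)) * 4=-16 / 2691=-0.01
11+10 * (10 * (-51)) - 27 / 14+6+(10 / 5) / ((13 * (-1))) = -925485 / 182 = -5085.08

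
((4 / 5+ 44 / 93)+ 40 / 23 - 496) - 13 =-5411539 / 10695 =-505.99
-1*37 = -37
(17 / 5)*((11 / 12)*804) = 12529 / 5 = 2505.80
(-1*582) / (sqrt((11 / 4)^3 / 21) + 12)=-9386496 / 192205 + 51216*sqrt(231) / 192205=-44.79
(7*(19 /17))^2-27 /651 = 3835912 /62713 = 61.17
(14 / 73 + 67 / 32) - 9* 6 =-120805 / 2336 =-51.71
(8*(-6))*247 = -11856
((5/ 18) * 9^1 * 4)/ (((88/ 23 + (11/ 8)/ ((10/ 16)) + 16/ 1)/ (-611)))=-702650/ 2533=-277.40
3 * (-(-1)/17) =3/17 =0.18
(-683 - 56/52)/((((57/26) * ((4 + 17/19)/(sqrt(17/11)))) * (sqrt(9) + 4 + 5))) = -8893 * sqrt(187)/18414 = -6.60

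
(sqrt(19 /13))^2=19 /13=1.46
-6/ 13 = -0.46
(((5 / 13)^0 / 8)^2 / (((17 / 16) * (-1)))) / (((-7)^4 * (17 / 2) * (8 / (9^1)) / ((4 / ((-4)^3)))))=9 / 177635584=0.00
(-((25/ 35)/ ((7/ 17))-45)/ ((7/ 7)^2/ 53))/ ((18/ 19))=1067420/ 441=2420.45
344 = 344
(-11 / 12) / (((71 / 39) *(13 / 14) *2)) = -77 / 284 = -0.27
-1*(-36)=36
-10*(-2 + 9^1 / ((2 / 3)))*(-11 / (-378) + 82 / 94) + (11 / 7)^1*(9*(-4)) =-2846773 / 17766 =-160.24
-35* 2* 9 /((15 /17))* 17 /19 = -12138 /19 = -638.84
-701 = -701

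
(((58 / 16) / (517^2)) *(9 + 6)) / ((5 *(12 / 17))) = 493 / 8553248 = 0.00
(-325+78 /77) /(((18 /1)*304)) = -1313 /22176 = -0.06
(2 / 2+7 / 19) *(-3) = -78 / 19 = -4.11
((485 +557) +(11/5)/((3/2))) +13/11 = 172367/165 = 1044.65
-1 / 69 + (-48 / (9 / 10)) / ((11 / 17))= -20857 / 253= -82.44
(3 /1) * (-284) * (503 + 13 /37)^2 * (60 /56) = -2216393072640 /9583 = -231283843.54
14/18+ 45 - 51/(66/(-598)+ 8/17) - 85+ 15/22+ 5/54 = -97900390/543807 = -180.03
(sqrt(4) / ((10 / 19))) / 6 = 19 / 30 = 0.63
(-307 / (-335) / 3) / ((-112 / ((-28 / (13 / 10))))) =307 / 5226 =0.06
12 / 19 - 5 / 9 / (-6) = 743 / 1026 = 0.72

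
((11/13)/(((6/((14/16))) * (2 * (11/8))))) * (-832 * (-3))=112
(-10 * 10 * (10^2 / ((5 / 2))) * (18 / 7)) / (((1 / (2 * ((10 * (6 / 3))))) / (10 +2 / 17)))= -495360000 / 119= -4162689.08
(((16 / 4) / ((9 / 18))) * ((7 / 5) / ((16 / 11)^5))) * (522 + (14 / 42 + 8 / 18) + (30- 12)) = 5486846519 / 5898240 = 930.25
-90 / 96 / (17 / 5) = -75 / 272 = -0.28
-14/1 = -14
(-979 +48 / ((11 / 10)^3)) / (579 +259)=-1255049 / 1115378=-1.13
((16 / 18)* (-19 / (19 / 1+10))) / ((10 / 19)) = -1444 / 1305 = -1.11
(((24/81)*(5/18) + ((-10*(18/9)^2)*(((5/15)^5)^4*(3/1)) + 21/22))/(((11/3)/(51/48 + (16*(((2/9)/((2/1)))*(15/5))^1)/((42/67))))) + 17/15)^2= 555207644621734338789925969/37659584525974742653977600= 14.74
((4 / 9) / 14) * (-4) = -8 / 63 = -0.13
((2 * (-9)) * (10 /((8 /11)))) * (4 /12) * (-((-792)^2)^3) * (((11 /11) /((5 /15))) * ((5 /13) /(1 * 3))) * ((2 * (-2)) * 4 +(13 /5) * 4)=-570115789977369968640 /13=-43855060767489997587.69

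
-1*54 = -54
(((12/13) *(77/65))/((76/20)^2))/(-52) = -1155/793117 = -0.00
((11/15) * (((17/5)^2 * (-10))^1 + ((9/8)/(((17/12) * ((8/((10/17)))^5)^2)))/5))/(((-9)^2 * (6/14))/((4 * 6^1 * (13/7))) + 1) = -5940622010427281250069139/124655386301145513984000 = -47.66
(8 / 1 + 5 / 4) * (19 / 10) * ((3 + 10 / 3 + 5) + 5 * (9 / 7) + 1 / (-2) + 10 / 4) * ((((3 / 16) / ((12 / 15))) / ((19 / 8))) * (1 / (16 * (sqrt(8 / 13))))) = 15355 * sqrt(26) / 28672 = 2.73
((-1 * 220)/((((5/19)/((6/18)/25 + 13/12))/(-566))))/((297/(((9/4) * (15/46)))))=1769033/1380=1281.91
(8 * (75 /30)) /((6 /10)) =100 /3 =33.33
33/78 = 11/26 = 0.42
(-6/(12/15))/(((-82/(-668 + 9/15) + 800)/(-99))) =991089/1068004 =0.93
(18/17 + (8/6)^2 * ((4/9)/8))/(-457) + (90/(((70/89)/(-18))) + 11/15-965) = -66603584024/22025115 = -3023.98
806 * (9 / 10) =3627 / 5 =725.40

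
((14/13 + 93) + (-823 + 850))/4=787/26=30.27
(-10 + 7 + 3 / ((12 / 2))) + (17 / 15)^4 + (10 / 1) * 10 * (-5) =-50711083 / 101250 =-500.85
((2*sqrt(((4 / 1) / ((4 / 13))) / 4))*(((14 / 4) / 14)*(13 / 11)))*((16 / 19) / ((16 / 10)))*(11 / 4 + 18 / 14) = 7345*sqrt(13) / 11704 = 2.26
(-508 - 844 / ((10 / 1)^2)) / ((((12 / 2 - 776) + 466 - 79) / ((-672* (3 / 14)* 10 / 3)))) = -1239456 / 1915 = -647.24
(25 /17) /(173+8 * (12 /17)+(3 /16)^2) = 256 /31105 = 0.01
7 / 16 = 0.44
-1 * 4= -4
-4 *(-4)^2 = -64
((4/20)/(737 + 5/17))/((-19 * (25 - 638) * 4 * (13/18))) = 51/6325951580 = 0.00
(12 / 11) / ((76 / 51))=153 / 209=0.73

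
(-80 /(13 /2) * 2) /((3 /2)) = -640 /39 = -16.41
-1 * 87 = -87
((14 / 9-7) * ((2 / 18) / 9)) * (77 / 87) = -3773 / 63423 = -0.06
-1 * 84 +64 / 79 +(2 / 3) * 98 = -4232 / 237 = -17.86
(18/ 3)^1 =6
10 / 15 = 2 / 3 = 0.67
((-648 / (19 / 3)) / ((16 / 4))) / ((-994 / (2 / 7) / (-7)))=-486 / 9443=-0.05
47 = 47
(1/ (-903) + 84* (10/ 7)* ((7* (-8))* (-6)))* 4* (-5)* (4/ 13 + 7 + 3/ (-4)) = -62077275095/ 11739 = -5288122.93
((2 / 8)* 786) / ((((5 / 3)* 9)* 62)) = 131 / 620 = 0.21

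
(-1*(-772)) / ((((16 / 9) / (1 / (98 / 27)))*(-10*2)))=-5.98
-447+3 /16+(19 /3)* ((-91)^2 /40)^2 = 1300779559 /4800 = 270995.74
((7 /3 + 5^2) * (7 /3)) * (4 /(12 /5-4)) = -1435 /9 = -159.44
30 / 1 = 30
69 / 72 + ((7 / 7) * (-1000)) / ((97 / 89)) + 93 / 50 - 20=-54399973 / 58200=-934.71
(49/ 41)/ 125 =49/ 5125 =0.01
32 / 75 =0.43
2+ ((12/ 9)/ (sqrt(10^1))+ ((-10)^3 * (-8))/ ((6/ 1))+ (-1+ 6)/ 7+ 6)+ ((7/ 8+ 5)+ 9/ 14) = 2 * sqrt(10)/ 15+ 226559/ 168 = 1348.99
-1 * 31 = -31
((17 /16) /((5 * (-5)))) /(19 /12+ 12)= -51 /16300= -0.00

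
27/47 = 0.57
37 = 37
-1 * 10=-10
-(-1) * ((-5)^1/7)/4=-5/28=-0.18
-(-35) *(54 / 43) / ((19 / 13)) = 24570 / 817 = 30.07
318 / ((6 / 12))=636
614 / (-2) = -307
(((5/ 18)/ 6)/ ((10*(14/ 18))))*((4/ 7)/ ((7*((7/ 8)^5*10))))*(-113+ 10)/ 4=-210944/ 86472015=-0.00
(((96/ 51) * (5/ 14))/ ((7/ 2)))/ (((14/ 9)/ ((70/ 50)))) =144/ 833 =0.17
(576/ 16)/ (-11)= -36/ 11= -3.27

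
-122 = -122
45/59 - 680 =-40075/59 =-679.24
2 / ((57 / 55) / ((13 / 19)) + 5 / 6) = 8580 / 10073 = 0.85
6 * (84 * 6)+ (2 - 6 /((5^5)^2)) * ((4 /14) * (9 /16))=413481445299 /136718750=3024.32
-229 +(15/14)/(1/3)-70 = -4141/14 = -295.79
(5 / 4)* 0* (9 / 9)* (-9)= 0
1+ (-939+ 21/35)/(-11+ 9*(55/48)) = 75127/55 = 1365.95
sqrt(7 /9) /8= sqrt(7) /24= 0.11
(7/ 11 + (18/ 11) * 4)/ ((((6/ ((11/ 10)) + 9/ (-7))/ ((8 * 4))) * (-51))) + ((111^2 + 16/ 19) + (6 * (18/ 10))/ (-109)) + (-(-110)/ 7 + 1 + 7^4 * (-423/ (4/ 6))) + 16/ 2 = -3586273665019799/ 2373303870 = -1511089.12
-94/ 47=-2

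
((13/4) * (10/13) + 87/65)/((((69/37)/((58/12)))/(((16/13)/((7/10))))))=4283416/244881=17.49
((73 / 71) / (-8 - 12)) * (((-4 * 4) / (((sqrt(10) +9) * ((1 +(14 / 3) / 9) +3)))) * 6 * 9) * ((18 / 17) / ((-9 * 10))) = -1915812 / 130687925 +212868 * sqrt(10) / 130687925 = -0.01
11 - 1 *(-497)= 508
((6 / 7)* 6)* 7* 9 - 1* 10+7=321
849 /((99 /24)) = 2264 /11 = 205.82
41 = 41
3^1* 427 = 1281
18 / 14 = 1.29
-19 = -19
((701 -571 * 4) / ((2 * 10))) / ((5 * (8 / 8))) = -1583 / 100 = -15.83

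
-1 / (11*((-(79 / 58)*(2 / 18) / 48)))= 25056 / 869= 28.83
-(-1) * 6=6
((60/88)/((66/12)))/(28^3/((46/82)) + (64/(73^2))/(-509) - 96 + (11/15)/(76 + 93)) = 2372250579075/746995688303313713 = 0.00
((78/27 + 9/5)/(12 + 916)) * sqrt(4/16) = 0.00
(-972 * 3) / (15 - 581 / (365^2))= -194242050 / 998897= -194.46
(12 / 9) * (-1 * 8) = -32 / 3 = -10.67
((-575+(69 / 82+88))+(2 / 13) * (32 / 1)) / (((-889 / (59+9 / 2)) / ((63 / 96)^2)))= 32318811 / 2183168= 14.80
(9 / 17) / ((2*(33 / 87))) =261 / 374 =0.70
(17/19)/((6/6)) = 17/19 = 0.89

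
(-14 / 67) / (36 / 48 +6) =-56 / 1809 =-0.03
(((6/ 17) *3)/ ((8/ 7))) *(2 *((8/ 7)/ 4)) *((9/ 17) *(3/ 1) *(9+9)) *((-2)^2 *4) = 69984/ 289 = 242.16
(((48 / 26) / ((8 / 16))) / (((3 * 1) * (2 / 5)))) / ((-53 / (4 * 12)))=-1920 / 689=-2.79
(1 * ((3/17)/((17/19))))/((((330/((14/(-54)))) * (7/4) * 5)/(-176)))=608/195075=0.00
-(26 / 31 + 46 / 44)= -1285 / 682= -1.88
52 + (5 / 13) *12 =736 / 13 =56.62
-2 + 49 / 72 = -1.32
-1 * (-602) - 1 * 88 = 514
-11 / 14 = -0.79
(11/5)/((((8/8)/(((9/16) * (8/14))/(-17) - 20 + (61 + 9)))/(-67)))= -17533967/2380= -7367.21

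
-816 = -816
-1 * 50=-50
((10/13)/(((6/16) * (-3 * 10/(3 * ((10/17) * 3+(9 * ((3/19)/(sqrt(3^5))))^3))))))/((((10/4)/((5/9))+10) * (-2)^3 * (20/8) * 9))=4 * sqrt(3)/116362935+8/57681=0.00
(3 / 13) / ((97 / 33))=99 / 1261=0.08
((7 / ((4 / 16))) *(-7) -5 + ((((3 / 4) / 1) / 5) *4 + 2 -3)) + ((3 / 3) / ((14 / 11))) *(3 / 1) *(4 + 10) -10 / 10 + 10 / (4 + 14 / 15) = -30964 / 185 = -167.37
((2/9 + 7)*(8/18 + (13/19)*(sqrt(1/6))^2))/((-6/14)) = -86905/9234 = -9.41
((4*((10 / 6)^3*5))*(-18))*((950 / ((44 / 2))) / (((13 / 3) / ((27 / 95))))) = -675000 / 143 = -4720.28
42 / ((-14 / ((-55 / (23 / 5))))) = 825 / 23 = 35.87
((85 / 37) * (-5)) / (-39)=425 / 1443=0.29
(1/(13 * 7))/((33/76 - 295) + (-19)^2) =76/459459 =0.00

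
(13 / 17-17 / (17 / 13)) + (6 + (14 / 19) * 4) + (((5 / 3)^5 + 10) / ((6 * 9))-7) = -41810141 / 4238406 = -9.86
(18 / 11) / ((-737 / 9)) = -162 / 8107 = -0.02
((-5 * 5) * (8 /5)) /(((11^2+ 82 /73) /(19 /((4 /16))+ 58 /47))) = -2119920 /83801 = -25.30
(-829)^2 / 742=687241 / 742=926.20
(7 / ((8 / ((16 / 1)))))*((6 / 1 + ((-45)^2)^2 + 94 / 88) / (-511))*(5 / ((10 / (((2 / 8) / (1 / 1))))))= -180427811 / 12848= -14043.26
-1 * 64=-64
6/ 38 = 3/ 19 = 0.16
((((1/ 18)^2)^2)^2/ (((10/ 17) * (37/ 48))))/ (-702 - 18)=-17/ 61160781196800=-0.00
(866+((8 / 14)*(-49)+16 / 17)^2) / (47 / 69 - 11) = -15934653 / 102884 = -154.88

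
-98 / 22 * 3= -147 / 11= -13.36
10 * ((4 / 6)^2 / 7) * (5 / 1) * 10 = 31.75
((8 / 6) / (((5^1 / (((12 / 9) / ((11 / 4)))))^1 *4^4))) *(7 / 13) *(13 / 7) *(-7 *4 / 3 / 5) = -7 / 7425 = -0.00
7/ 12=0.58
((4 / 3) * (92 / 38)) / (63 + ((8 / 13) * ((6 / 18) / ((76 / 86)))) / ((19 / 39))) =3496 / 68745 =0.05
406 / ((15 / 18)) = 2436 / 5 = 487.20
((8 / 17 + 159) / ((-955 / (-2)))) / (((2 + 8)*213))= 2711 / 17290275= 0.00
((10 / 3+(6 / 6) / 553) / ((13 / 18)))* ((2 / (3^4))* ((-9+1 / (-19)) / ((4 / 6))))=-1903352 / 1229319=-1.55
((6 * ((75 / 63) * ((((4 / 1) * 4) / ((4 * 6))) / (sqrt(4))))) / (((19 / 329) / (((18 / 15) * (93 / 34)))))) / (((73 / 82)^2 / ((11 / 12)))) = 269413870 / 1721267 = 156.52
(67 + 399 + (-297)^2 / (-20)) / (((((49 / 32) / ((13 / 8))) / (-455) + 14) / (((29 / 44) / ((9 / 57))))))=-7346064791 / 6245316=-1176.25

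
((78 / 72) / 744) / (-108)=-13 / 964224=-0.00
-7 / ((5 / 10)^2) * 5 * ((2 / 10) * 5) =-140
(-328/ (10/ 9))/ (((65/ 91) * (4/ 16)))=-41328/ 25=-1653.12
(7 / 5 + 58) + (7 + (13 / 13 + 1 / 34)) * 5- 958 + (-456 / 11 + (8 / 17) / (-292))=-122846591 / 136510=-899.91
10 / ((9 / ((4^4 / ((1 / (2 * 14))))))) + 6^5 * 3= 281632 / 9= 31292.44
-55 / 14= -3.93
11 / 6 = 1.83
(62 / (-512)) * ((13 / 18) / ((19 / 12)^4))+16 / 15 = 4115867 / 3909630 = 1.05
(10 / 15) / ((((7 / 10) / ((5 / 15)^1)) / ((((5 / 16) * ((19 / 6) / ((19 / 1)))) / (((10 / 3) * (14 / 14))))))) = 5 / 1008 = 0.00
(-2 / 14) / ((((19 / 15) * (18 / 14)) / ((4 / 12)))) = -5 / 171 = -0.03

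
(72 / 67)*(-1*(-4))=288 / 67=4.30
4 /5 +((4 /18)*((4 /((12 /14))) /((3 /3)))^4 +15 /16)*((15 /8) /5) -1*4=5703571 /155520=36.67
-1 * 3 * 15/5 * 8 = -72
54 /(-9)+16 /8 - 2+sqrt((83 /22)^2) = -49 /22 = -2.23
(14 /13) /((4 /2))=7 /13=0.54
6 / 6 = 1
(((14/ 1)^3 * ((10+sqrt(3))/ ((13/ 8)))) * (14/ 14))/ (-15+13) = -109760/ 13 -10976 * sqrt(3)/ 13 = -9905.46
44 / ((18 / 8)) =176 / 9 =19.56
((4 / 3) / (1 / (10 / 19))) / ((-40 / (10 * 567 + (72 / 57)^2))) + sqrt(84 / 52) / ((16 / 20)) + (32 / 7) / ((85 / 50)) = -79020478 / 816221 + 5 * sqrt(273) / 52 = -95.22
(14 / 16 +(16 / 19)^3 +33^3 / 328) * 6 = 666.22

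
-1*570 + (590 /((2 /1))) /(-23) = -13405 /23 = -582.83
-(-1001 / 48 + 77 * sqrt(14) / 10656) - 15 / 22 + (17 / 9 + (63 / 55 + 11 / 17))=3211669 / 134640 - 77 * sqrt(14) / 10656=23.83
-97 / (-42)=97 / 42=2.31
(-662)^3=-290117528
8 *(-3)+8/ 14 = -164/ 7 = -23.43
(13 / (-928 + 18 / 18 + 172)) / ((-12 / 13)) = 169 / 9060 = 0.02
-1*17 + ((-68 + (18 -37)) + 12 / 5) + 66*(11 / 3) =702 / 5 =140.40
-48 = -48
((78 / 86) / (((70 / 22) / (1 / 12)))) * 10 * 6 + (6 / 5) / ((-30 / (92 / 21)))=28219 / 22575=1.25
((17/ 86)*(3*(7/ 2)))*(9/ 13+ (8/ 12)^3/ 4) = 32011/ 20124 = 1.59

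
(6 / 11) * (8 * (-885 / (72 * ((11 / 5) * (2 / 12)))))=-17700 / 121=-146.28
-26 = -26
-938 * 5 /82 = -2345 /41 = -57.20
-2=-2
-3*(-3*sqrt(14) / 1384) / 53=0.00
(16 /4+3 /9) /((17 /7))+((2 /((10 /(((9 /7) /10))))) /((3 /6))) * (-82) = -21713 /8925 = -2.43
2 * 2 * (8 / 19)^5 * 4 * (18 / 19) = 9437184 / 47045881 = 0.20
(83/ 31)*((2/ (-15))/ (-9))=166/ 4185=0.04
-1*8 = -8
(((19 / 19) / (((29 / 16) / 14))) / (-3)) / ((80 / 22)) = -308 / 435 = -0.71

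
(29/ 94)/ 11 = 29/ 1034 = 0.03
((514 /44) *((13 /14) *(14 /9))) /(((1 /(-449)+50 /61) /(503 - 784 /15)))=618676453889 /66495330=9304.06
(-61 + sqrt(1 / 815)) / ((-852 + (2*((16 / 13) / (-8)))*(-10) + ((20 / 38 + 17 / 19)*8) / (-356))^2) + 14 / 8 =483252289*sqrt(815) / 283857831348958460 + 304740601210509 / 174145908803042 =1.75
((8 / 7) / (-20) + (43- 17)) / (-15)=-908 / 525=-1.73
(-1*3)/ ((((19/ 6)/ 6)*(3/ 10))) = -18.95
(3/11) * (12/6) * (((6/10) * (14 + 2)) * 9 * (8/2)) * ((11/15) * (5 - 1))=552.96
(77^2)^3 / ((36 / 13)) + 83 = 2709490944145 / 36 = 75263637337.36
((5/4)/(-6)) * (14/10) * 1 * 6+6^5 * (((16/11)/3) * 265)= 43960243/44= 999096.43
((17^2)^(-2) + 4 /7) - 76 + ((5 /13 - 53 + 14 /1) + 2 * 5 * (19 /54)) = -22681043824 /205211097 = -110.53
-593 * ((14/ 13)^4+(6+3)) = -175210745/ 28561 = -6134.62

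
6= 6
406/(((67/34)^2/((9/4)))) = 235.24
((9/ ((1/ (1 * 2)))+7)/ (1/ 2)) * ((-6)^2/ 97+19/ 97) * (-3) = -85.05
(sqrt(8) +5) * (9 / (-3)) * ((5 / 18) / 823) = -25 / 4938 - 5 * sqrt(2) / 2469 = -0.01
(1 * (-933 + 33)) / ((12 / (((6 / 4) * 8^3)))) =-57600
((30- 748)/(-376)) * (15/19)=5385/3572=1.51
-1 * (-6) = 6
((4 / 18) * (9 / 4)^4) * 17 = 12393 / 128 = 96.82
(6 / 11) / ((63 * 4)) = 1 / 462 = 0.00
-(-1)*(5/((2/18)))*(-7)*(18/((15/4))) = -1512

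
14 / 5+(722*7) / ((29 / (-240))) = -6064394 / 145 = -41823.41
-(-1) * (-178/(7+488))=-178/495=-0.36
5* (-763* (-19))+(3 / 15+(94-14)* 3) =363626 / 5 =72725.20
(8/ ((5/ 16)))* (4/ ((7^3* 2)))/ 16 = 16/ 1715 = 0.01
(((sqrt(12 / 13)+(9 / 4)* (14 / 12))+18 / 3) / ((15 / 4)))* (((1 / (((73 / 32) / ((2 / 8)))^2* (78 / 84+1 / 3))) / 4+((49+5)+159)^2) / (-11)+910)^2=159574381186121932840* sqrt(39) / 376437739674711+458776345910100556915 / 19304499470498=26412549.51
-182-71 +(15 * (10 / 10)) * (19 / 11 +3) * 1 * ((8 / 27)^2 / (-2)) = -684589 / 2673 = -256.11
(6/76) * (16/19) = 24/361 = 0.07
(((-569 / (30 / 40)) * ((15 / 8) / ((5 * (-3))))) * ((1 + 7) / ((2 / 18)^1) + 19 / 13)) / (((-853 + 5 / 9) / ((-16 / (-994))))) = -1630185 / 12392198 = -0.13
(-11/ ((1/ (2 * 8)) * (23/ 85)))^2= 223801600/ 529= 423065.41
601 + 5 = 606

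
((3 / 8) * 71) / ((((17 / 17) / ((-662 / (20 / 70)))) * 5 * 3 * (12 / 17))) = -2796619 / 480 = -5826.29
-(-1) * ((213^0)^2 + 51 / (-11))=-40 / 11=-3.64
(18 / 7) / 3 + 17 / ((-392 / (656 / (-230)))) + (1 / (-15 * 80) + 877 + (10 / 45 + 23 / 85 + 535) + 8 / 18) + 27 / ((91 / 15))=423922336933 / 298880400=1418.37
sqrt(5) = 2.24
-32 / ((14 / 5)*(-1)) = 80 / 7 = 11.43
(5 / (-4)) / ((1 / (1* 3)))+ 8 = 17 / 4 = 4.25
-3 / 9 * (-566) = 566 / 3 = 188.67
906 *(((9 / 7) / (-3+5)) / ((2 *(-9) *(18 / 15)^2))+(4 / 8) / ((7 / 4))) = 39713 / 168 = 236.39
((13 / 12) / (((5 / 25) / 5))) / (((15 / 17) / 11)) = 12155 / 36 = 337.64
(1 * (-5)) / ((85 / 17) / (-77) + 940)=-77 / 14475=-0.01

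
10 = 10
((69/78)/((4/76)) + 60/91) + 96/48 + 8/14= 521/26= 20.04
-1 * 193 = -193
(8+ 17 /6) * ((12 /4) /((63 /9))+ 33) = 2535 /7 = 362.14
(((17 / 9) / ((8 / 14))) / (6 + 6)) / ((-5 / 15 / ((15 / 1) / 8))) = -1.55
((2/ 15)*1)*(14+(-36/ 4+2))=0.93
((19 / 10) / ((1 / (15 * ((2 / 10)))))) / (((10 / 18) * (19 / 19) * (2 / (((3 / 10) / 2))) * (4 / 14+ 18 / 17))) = 183141 / 320000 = 0.57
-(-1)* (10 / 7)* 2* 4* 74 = 5920 / 7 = 845.71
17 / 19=0.89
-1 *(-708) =708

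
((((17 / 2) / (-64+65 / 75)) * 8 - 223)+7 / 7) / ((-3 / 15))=1056270 / 947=1115.39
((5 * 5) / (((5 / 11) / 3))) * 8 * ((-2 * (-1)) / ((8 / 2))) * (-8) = -5280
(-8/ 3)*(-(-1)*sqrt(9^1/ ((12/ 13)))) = -4*sqrt(39)/ 3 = -8.33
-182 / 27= -6.74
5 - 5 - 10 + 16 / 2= -2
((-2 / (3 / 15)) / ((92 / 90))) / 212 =-0.05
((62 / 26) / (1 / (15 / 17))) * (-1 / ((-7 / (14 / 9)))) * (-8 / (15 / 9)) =-496 / 221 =-2.24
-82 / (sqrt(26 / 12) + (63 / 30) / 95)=119700 / 143047-902500*sqrt(78) / 143047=-54.88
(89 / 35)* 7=89 / 5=17.80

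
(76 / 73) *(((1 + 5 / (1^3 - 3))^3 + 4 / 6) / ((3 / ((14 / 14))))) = -1235 / 1314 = -0.94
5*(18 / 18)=5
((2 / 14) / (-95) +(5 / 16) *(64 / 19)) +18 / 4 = 5.55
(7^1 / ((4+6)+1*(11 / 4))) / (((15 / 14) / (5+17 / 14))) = 812 / 255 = 3.18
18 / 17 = 1.06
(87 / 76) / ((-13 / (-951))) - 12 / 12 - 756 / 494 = 4223 / 52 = 81.21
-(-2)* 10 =20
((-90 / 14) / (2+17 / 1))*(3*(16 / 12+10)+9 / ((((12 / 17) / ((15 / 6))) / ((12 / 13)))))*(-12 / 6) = 74205 / 1729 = 42.92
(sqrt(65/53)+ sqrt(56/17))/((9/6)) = 2 * sqrt(3445)/159+ 4 * sqrt(238)/51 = 1.95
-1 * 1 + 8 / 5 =3 / 5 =0.60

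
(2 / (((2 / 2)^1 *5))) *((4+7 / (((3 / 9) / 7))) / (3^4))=302 / 405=0.75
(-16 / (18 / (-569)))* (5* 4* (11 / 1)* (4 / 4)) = 1001440 / 9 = 111271.11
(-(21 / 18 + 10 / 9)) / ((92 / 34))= -697 / 828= -0.84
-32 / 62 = -16 / 31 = -0.52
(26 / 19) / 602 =13 / 5719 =0.00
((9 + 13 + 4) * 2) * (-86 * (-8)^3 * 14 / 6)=16027648 / 3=5342549.33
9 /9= 1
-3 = -3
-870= -870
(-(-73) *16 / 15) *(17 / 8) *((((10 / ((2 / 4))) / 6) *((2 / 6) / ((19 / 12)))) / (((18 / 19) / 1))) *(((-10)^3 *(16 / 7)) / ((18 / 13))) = -1032512000 / 5103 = -202334.31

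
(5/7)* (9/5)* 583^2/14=3059001/98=31214.30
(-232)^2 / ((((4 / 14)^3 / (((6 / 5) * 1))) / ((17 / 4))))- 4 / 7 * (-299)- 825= 411902269 / 35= 11768636.26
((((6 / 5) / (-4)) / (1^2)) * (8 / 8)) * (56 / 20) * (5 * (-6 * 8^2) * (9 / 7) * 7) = 72576 / 5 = 14515.20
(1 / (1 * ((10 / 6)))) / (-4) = -3 / 20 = -0.15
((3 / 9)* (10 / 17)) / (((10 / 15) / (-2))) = -10 / 17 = -0.59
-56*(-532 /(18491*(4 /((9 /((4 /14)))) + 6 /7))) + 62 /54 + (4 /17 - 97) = -93.98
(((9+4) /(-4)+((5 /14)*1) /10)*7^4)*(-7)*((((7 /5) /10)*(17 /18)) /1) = 285719 /40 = 7142.98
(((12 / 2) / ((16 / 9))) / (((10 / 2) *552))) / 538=9 / 3959680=0.00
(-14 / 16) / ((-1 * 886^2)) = 7 / 6279968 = 0.00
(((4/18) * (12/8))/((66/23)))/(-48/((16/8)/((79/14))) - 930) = -161/1476684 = -0.00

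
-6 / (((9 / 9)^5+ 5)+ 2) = -3 / 4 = -0.75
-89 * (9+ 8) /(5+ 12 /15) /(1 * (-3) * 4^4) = 7565 /22272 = 0.34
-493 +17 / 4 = -1955 / 4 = -488.75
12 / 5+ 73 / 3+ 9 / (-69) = 9178 / 345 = 26.60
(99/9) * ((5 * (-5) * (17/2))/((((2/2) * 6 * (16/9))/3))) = -42075/64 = -657.42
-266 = -266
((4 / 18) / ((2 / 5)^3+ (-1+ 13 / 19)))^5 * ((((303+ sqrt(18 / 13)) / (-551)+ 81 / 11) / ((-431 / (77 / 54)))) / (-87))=-191619754058837890625 / 1381037651311878372647367+ 306235260009765625 * sqrt(26) / 35906978934108837688831542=-0.00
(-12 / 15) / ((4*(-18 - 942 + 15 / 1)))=1 / 4725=0.00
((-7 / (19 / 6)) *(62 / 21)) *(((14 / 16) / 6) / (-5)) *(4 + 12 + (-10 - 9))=-217 / 380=-0.57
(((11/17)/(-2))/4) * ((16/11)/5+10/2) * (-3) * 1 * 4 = 873/170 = 5.14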